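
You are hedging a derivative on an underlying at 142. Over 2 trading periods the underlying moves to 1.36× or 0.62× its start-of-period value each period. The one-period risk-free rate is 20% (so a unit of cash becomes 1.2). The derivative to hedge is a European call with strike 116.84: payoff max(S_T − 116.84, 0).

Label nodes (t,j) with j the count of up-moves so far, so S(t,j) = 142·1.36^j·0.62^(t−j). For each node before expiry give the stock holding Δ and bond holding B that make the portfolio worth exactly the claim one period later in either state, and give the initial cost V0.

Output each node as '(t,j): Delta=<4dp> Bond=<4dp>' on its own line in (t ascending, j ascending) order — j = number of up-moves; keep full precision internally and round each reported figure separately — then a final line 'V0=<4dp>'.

(0,0): Delta=0.8933 Bond=-63.9595
(1,0): Delta=0.0444 Bond=-2.0209
(1,1): Delta=1.0000 Bond=-97.3667
V0=62.8822

The replicating-portfolio and risk-neutral prices coincide; use p* = (1.2−0.62)/(1.36−0.62) = 0.7838 for the latter.
Terminal values V(2,·): V(2,0)=0.0000, V(2,1)=2.8944, V(2,2)=145.8032
Node (1,0) S=88.0400: V=(p*·2.8944+(1−p*)·0.0000)/1.2=1.8905; Δ=(2.8944−0.0000)/(119.7344−54.5848)=0.0444; B=V−Δ·S=-2.0209
Node (1,1) S=193.1200: V=(p*·145.8032+(1−p*)·2.8944)/1.2=95.7533; Δ=(145.8032−2.8944)/(262.6432−119.7344)=1.0000; B=V−Δ·S=-97.3667
Node (0,0) S=142.0000: V=(p*·95.7533+(1−p*)·1.8905)/1.2=62.8822; Δ=(95.7533−1.8905)/(193.1200−88.0400)=0.8933; B=V−Δ·S=-63.9595
Check: Δ(0,0)·S0 + B(0,0) = 62.8822 = V0.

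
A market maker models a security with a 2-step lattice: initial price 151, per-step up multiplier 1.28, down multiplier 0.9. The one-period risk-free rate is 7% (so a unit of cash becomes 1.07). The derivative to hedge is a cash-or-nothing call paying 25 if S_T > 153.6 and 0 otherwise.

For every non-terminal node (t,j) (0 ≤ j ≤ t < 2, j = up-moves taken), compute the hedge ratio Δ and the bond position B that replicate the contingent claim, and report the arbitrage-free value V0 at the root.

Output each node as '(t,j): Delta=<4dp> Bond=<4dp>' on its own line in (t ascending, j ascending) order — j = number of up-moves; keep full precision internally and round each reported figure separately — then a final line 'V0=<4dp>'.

(0,0): Delta=0.2250 Bond=-18.8116
(1,0): Delta=0.4841 Bond=-55.3369
(1,1): Delta=0.0000 Bond=23.3645
V0=15.1672

Risk-neutral probability p* = (R−d)/(u−d) = (1.07−0.9)/(1.28−0.9) = 0.4474.
At expiry t=2: V(2,0)=0.0000, V(2,1)=25.0000, V(2,2)=25.0000
Node (1,0) S=135.9000: V=(p*·25.0000+(1−p*)·0.0000)/1.07=10.4525; Δ=(25.0000−0.0000)/(173.9520−122.3100)=0.4841; B=V−Δ·S=-55.3369
Node (1,1) S=193.2800: V=(p*·25.0000+(1−p*)·25.0000)/1.07=23.3645; Δ=(25.0000−25.0000)/(247.3984−173.9520)=0.0000; B=V−Δ·S=23.3645
Node (0,0) S=151.0000: V=(p*·23.3645+(1−p*)·10.4525)/1.07=15.1672; Δ=(23.3645−10.4525)/(193.2800−135.9000)=0.2250; B=V−Δ·S=-18.8116
Each (Δ,B) replicates both successor values, so the strategy is self-financing and V0 is arbitrage-free.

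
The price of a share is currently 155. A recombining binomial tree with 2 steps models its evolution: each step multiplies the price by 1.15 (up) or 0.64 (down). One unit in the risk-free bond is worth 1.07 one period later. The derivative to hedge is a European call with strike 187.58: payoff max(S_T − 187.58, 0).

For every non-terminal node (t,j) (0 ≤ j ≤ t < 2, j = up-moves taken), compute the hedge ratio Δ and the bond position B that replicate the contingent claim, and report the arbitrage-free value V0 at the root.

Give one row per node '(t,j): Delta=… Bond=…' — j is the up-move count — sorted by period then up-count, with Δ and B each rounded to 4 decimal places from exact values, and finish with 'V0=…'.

(0,0): Delta=0.1735 Bond=-16.0871
(1,0): Delta=0.0000 Bond=0.0000
(1,1): Delta=0.1915 Bond=-20.4156
V0=10.8085

No-arbitrage ⇒ martingale measure with p* = (R−d)/(u−d) = 0.8431.
At expiry t=2: V(2,0)=0.0000, V(2,1)=0.0000, V(2,2)=17.4075
  t=1,j=0: stock 99.2000 → up 114.0800 (V=0.0000), down 63.4880 (V=0.0000). Price 0.0000; hedge Δ=0.0000, bond B=0.0000.
  t=1,j=1: stock 178.2500 → up 204.9875 (V=17.4075), down 114.0800 (V=0.0000). Price 13.7167; hedge Δ=0.1915, bond B=-20.4156.
  t=0,j=0: stock 155.0000 → up 178.2500 (V=13.7167), down 99.2000 (V=0.0000). Price 10.8085; hedge Δ=0.1735, bond B=-16.0871.
The time-0 hedge costs 10.8085, which is the no-arbitrage price.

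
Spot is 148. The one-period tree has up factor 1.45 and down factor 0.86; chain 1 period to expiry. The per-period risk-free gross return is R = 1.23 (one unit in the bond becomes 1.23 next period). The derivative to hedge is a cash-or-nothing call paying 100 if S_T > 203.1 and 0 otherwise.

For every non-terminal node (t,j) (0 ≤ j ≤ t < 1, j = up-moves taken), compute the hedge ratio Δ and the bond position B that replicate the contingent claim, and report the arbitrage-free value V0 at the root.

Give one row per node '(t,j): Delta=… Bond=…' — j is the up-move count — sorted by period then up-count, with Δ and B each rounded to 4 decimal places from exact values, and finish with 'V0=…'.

(0,0): Delta=1.1452 Bond=-118.5063
V0=50.9853

Risk-neutral probability p* = (R−d)/(u−d) = (1.23−0.86)/(1.45−0.86) = 0.6271.
Terminal payoffs: V(1,0)=0.0000, V(1,1)=100.0000
  t=0,j=0: stock 148.0000 → up 214.6000 (V=100.0000), down 127.2800 (V=0.0000). Price 50.9853; hedge Δ=1.1452, bond B=-118.5063.
Self-financing check: at every node Δ·S+B equals the discounted successor values.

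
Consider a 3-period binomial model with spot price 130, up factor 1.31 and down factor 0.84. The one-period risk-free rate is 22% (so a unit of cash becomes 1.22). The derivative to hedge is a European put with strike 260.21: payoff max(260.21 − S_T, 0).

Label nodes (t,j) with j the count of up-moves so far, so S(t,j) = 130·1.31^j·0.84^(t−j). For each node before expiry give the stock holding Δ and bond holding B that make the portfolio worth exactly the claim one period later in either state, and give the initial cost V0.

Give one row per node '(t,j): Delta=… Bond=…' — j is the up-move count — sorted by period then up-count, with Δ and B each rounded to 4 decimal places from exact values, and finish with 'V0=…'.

(0,0): Delta=-0.7697 Bond=122.6841
(1,0): Delta=-1.0000 Bond=174.8253
(1,1): Delta=-0.7347 Bond=143.7178
(2,0): Delta=-1.0000 Bond=213.2869
(2,1): Delta=-1.0000 Bond=213.2869
(2,2): Delta=-0.6944 Bond=166.3473
V0=22.6254

Under the risk-neutral measure, an up-move has probability p* = (R−d)/(u−d) = 0.8085 and values discount at R = 1.22.
Terminal payoffs: V(3,0)=183.1585, V(3,1)=140.0463, V(3,2)=72.8119, V(3,3)=0.0000
Node (2,0) S=91.7280: V=(p*·140.0463+(1−p*)·183.1585)/1.22=121.5589; Δ=(140.0463−183.1585)/(120.1637−77.0515)=-1.0000; B=V−Δ·S=213.2869
Node (2,1) S=143.0520: V=(p*·72.8119+(1−p*)·140.0463)/1.22=70.2349; Δ=(72.8119−140.0463)/(187.3981−120.1637)=-1.0000; B=V−Δ·S=213.2869
Node (2,2) S=223.0930: V=(p*·0.0000+(1−p*)·72.8119)/1.22=11.4284; Δ=(0.0000−72.8119)/(292.2518−187.3981)=-0.6944; B=V−Δ·S=166.3473
Node (1,0) S=109.2000: V=(p*·70.2349+(1−p*)·121.5589)/1.22=65.6253; Δ=(70.2349−121.5589)/(143.0520−91.7280)=-1.0000; B=V−Δ·S=174.8253
Node (1,1) S=170.3000: V=(p*·11.4284+(1−p*)·70.2349)/1.22=18.5977; Δ=(11.4284−70.2349)/(223.0930−143.0520)=-0.7347; B=V−Δ·S=143.7178
Node (0,0) S=130.0000: V=(p*·18.5977+(1−p*)·65.6253)/1.22=22.6254; Δ=(18.5977−65.6253)/(170.3000−109.2000)=-0.7697; B=V−Δ·S=122.6841
Each (Δ,B) replicates both successor values, so the strategy is self-financing and V0 is arbitrage-free.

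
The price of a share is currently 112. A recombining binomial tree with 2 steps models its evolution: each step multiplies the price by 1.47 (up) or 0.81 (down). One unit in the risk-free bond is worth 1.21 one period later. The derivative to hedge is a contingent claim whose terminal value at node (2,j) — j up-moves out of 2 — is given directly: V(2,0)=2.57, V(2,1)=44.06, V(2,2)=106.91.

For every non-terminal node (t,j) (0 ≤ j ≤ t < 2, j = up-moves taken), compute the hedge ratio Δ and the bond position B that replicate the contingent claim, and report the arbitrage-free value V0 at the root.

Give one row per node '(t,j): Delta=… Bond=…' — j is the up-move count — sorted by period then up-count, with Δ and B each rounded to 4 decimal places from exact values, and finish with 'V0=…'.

Risk-neutral probability p* = (R−d)/(u−d) = (1.21−0.81)/(1.47−0.81) = 0.6061.
Payoff layer (t=2): V(2,0)=2.5700, V(2,1)=44.0600, V(2,2)=106.9100
(1,0): S=90.7200. Δ = (V_up−V_dn)/(S_up−S_dn) = (44.0600−2.5700)/(133.3584−73.4832) = 0.6929. V = [p*·44.0600 + (1−p*)·2.5700]/1.21 = 22.9053. B = V − Δ·S = -39.9583.
(1,1): S=164.6400. Δ = (V_up−V_dn)/(S_up−S_dn) = (106.9100−44.0600)/(242.0208−133.3584) = 0.5784. V = [p*·106.9100 + (1−p*)·44.0600]/1.21 = 67.8933. B = V − Δ·S = -27.3340.
(0,0): S=112.0000. Δ = (V_up−V_dn)/(S_up−S_dn) = (67.8933−22.9053)/(164.6400−90.7200) = 0.6086. V = [p*·67.8933 + (1−p*)·22.9053]/1.21 = 41.4635. B = V − Δ·S = -26.7002.
Self-financing check: at every node Δ·S+B equals the discounted successor values.

(0,0): Delta=0.6086 Bond=-26.7002
(1,0): Delta=0.6929 Bond=-39.9583
(1,1): Delta=0.5784 Bond=-27.3340
V0=41.4635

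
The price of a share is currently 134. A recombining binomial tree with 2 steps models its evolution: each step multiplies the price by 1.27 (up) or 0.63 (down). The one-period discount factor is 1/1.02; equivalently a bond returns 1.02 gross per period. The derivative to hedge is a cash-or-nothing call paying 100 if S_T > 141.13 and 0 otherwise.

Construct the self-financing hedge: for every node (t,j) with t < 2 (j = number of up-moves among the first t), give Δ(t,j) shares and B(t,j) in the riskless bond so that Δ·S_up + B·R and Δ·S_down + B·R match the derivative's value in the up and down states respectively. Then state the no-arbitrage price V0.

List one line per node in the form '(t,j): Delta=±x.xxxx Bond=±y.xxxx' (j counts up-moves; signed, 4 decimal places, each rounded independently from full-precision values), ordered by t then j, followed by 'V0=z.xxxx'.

Under the risk-neutral measure, an up-move has probability p* = (R−d)/(u−d) = 0.6094 and values discount at R = 1.02.
Terminal payoffs: V(2,0)=0.0000, V(2,1)=0.0000, V(2,2)=100.0000
(1,0): S=84.4200. Δ = (V_up−V_dn)/(S_up−S_dn) = (0.0000−0.0000)/(107.2134−53.1846) = 0.0000. V = [p*·0.0000 + (1−p*)·0.0000]/1.02 = 0.0000. B = V − Δ·S = 0.0000.
(1,1): S=170.1800. Δ = (V_up−V_dn)/(S_up−S_dn) = (100.0000−0.0000)/(216.1286−107.2134) = 0.9181. V = [p*·100.0000 + (1−p*)·0.0000]/1.02 = 59.7426. B = V − Δ·S = -96.5074.
(0,0): S=134.0000. Δ = (V_up−V_dn)/(S_up−S_dn) = (59.7426−0.0000)/(170.1800−84.4200) = 0.6966. V = [p*·59.7426 + (1−p*)·0.0000]/1.02 = 35.6918. B = V − Δ·S = -57.6560.
Check: Δ(0,0)·S0 + B(0,0) = 35.6918 = V0.

(0,0): Delta=0.6966 Bond=-57.6560
(1,0): Delta=0.0000 Bond=0.0000
(1,1): Delta=0.9181 Bond=-96.5074
V0=35.6918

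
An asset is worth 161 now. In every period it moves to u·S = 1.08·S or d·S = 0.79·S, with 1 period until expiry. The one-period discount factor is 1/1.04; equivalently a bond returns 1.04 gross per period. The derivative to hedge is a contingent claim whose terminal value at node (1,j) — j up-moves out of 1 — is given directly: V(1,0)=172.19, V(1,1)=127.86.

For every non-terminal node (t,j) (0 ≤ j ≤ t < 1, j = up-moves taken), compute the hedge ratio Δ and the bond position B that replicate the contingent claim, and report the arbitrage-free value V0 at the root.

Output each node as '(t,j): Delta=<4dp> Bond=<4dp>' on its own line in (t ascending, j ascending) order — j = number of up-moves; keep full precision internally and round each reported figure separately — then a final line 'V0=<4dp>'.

No-arbitrage ⇒ martingale measure with p* = (R−d)/(u−d) = 0.8621.
Terminal payoffs: V(1,0)=172.1900, V(1,1)=127.8600
  t=0,j=0: stock 161.0000 → up 173.8800 (V=127.8600), down 127.1900 (V=172.1900). Price 128.8216; hedge Δ=-0.9495, bond B=281.6837.
Self-financing check: at every node Δ·S+B equals the discounted successor values.

(0,0): Delta=-0.9495 Bond=281.6837
V0=128.8216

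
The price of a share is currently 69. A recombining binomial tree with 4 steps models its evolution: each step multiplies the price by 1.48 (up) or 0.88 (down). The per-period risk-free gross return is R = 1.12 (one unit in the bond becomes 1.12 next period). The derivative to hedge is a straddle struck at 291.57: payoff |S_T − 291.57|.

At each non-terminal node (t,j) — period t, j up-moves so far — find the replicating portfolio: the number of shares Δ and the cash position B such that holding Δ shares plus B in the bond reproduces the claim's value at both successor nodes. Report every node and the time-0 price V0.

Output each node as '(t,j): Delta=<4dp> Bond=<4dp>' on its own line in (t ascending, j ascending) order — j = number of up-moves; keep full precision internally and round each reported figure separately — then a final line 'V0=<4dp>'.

Risk-neutral probability p* = (R−d)/(u−d) = (1.12−0.88)/(1.48−0.88) = 0.4000.
Payoff layer (t=4): V(4,0)=250.1910, V(4,1)=221.9781, V(4,2)=174.5290, V(4,3)=94.7284, V(4,4)=39.4818
(3,0): S=47.0216. Δ = (V_up−V_dn)/(S_up−S_dn) = (221.9781−250.1910)/(69.5919−41.3790) = -1.0000. V = [p*·221.9781 + (1−p*)·250.1910]/1.12 = 213.3088. B = V − Δ·S = 260.3304.
(3,1): S=79.0817. Δ = (V_up−V_dn)/(S_up−S_dn) = (174.5290−221.9781)/(117.0410−69.5919) = -1.0000. V = [p*·174.5290 + (1−p*)·221.9781]/1.12 = 181.2486. B = V − Δ·S = 260.3304.
(3,2): S=133.0011. Δ = (V_up−V_dn)/(S_up−S_dn) = (94.7284−174.5290)/(196.8416−117.0410) = -1.0000. V = [p*·94.7284 + (1−p*)·174.5290]/1.12 = 127.3293. B = V − Δ·S = 260.3304.
(3,3): S=223.6836. Δ = (V_up−V_dn)/(S_up−S_dn) = (39.4818−94.7284)/(331.0518−196.8416) = -0.4116. V = [p*·39.4818 + (1−p*)·94.7284]/1.12 = 64.8480. B = V − Δ·S = 156.9256.
(2,0): S=53.4336. Δ = (V_up−V_dn)/(S_up−S_dn) = (181.2486−213.3088)/(79.0817−47.0216) = -1.0000. V = [p*·181.2486 + (1−p*)·213.3088]/1.12 = 179.0042. B = V − Δ·S = 232.4378.
(2,1): S=89.8656. Δ = (V_up−V_dn)/(S_up−S_dn) = (127.3293−181.2486)/(133.0011−79.0817) = -1.0000. V = [p*·127.3293 + (1−p*)·181.2486]/1.12 = 142.5722. B = V − Δ·S = 232.4378.
(2,2): S=151.1376. Δ = (V_up−V_dn)/(S_up−S_dn) = (64.8480−127.3293)/(223.6836−133.0011) = -0.6890. V = [p*·64.8480 + (1−p*)·127.3293]/1.12 = 91.3721. B = V − Δ·S = 195.5076.
(1,0): S=60.7200. Δ = (V_up−V_dn)/(S_up−S_dn) = (142.5722−179.0042)/(89.8656−53.4336) = -1.0000. V = [p*·142.5722 + (1−p*)·179.0042]/1.12 = 146.8138. B = V − Δ·S = 207.5338.
(1,1): S=102.1200. Δ = (V_up−V_dn)/(S_up−S_dn) = (91.3721−142.5722)/(151.1376−89.8656) = -0.8356. V = [p*·91.3721 + (1−p*)·142.5722]/1.12 = 109.0109. B = V − Δ·S = 194.3444.
(0,0): S=69.0000. Δ = (V_up−V_dn)/(S_up−S_dn) = (109.0109−146.8138)/(102.1200−60.7200) = -0.9131. V = [p*·109.0109 + (1−p*)·146.8138]/1.12 = 117.5827. B = V − Δ·S = 180.5875.
Check: Δ(0,0)·S0 + B(0,0) = 117.5827 = V0.

(0,0): Delta=-0.9131 Bond=180.5875
(1,0): Delta=-1.0000 Bond=207.5338
(1,1): Delta=-0.8356 Bond=194.3444
(2,0): Delta=-1.0000 Bond=232.4378
(2,1): Delta=-1.0000 Bond=232.4378
(2,2): Delta=-0.6890 Bond=195.5076
(3,0): Delta=-1.0000 Bond=260.3304
(3,1): Delta=-1.0000 Bond=260.3304
(3,2): Delta=-1.0000 Bond=260.3304
(3,3): Delta=-0.4116 Bond=156.9256
V0=117.5827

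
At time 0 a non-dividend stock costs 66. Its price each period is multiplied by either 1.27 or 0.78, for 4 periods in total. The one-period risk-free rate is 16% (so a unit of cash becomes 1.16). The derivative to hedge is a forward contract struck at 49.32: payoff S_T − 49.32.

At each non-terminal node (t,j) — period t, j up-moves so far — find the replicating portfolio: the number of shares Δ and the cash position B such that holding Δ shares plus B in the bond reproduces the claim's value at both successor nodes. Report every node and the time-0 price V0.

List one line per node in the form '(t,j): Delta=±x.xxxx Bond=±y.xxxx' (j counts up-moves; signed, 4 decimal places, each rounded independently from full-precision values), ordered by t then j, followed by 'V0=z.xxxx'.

Since d<R<u, set p* = (R−d)/(u−d) = 0.7755; price each node as the discounted p*-expectation of its children.
Terminal values V(4,·): V(4,0)=-24.8901, V(4,1)=-9.5431, V(4,2)=15.4450, V(4,3)=56.1308, V(4,4)=122.3755
(3,0): S=31.3204. Δ = (V_up−V_dn)/(S_up−S_dn) = (-9.5431−-24.8901)/(39.7769−24.4299) = 1.0000. V = [p*·-9.5431 + (1−p*)·-24.8901]/1.16 = -11.1968. B = V − Δ·S = -42.5172.
(3,1): S=50.9961. Δ = (V_up−V_dn)/(S_up−S_dn) = (15.4450−-9.5431)/(64.7650−39.7769) = 1.0000. V = [p*·15.4450 + (1−p*)·-9.5431]/1.16 = 8.4788. B = V − Δ·S = -42.5172.
(3,2): S=83.0321. Δ = (V_up−V_dn)/(S_up−S_dn) = (56.1308−15.4450)/(105.4508−64.7650) = 1.0000. V = [p*·56.1308 + (1−p*)·15.4450]/1.16 = 40.5149. B = V − Δ·S = -42.5172.
(3,3): S=135.1933. Δ = (V_up−V_dn)/(S_up−S_dn) = (122.3755−56.1308)/(171.6955−105.4508) = 1.0000. V = [p*·122.3755 + (1−p*)·56.1308]/1.16 = 92.6760. B = V − Δ·S = -42.5172.
(2,0): S=40.1544. Δ = (V_up−V_dn)/(S_up−S_dn) = (8.4788−-11.1968)/(50.9961−31.3204) = 1.0000. V = [p*·8.4788 + (1−p*)·-11.1968]/1.16 = 3.5016. B = V − Δ·S = -36.6528.
(2,1): S=65.3796. Δ = (V_up−V_dn)/(S_up−S_dn) = (40.5149−8.4788)/(83.0321−50.9961) = 1.0000. V = [p*·40.5149 + (1−p*)·8.4788]/1.16 = 28.7268. B = V − Δ·S = -36.6528.
(2,2): S=106.4514. Δ = (V_up−V_dn)/(S_up−S_dn) = (92.6760−40.5149)/(135.1933−83.0321) = 1.0000. V = [p*·92.6760 + (1−p*)·40.5149]/1.16 = 69.7986. B = V − Δ·S = -36.6528.
(1,0): S=51.4800. Δ = (V_up−V_dn)/(S_up−S_dn) = (28.7268−3.5016)/(65.3796−40.1544) = 1.0000. V = [p*·28.7268 + (1−p*)·3.5016]/1.16 = 19.8828. B = V − Δ·S = -31.5972.
(1,1): S=83.8200. Δ = (V_up−V_dn)/(S_up−S_dn) = (69.7986−28.7268)/(106.4514−65.3796) = 1.0000. V = [p*·69.7986 + (1−p*)·28.7268]/1.16 = 52.2228. B = V − Δ·S = -31.5972.
(0,0): S=66.0000. Δ = (V_up−V_dn)/(S_up−S_dn) = (52.2228−19.8828)/(83.8200−51.4800) = 1.0000. V = [p*·52.2228 + (1−p*)·19.8828]/1.16 = 38.7610. B = V − Δ·S = -27.2390.
Self-financing check: at every node Δ·S+B equals the discounted successor values.

(0,0): Delta=1.0000 Bond=-27.2390
(1,0): Delta=1.0000 Bond=-31.5972
(1,1): Delta=1.0000 Bond=-31.5972
(2,0): Delta=1.0000 Bond=-36.6528
(2,1): Delta=1.0000 Bond=-36.6528
(2,2): Delta=1.0000 Bond=-36.6528
(3,0): Delta=1.0000 Bond=-42.5172
(3,1): Delta=1.0000 Bond=-42.5172
(3,2): Delta=1.0000 Bond=-42.5172
(3,3): Delta=1.0000 Bond=-42.5172
V0=38.7610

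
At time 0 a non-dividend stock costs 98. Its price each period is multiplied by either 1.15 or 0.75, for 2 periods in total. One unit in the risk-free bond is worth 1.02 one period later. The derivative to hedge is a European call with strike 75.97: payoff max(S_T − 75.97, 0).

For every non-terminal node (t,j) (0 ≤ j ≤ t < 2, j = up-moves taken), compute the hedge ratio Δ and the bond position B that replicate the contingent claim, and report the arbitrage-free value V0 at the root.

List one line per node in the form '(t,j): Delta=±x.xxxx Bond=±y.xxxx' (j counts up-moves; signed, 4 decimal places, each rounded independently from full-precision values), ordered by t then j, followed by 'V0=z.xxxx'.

Risk-neutral probability p* = (R−d)/(u−d) = (1.02−0.75)/(1.15−0.75) = 0.6750.
Terminal values V(2,·): V(2,0)=0.0000, V(2,1)=8.5550, V(2,2)=53.6350
Node (1,0) S=73.5000: V=(p*·8.5550+(1−p*)·0.0000)/1.02=5.6614; Δ=(8.5550−0.0000)/(84.5250−55.1250)=0.2910; B=V−Δ·S=-15.7261
Node (1,1) S=112.7000: V=(p*·53.6350+(1−p*)·8.5550)/1.02=38.2196; Δ=(53.6350−8.5550)/(129.6050−84.5250)=1.0000; B=V−Δ·S=-74.4804
Node (0,0) S=98.0000: V=(p*·38.2196+(1−p*)·5.6614)/1.02=27.0963; Δ=(38.2196−5.6614)/(112.7000−73.5000)=0.8306; B=V−Δ·S=-54.2993
Root portfolio cost Δ·98+B reproduces V0=27.0963.

(0,0): Delta=0.8306 Bond=-54.2993
(1,0): Delta=0.2910 Bond=-15.7261
(1,1): Delta=1.0000 Bond=-74.4804
V0=27.0963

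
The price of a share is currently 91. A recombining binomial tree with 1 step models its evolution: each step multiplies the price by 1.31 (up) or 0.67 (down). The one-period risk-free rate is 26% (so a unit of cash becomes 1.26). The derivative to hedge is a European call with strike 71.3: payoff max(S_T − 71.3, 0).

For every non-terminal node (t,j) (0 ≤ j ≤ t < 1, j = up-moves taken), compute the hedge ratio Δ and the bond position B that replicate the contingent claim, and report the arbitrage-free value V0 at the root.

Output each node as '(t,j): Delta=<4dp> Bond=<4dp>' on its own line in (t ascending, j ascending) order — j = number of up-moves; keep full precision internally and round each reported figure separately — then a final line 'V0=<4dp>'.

The replicating-portfolio and risk-neutral prices coincide; use p* = (1.26−0.67)/(1.31−0.67) = 0.9219 for the latter.
Terminal values V(1,·): V(1,0)=0.0000, V(1,1)=47.9100
  t=0,j=0: stock 91.0000 → up 119.2100 (V=47.9100), down 60.9700 (V=0.0000). Price 35.0532; hedge Δ=0.8226, bond B=-39.8062.
Self-financing check: at every node Δ·S+B equals the discounted successor values.

(0,0): Delta=0.8226 Bond=-39.8062
V0=35.0532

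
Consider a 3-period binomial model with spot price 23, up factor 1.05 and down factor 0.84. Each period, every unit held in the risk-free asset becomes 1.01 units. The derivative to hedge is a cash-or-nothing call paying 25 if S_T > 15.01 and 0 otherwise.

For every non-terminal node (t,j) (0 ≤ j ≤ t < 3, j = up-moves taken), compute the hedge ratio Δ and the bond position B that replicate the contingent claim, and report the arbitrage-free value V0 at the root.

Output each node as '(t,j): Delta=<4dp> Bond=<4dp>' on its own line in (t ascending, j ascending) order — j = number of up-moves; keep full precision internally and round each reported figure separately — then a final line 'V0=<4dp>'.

No-arbitrage ⇒ martingale measure with p* = (R−d)/(u−d) = 0.8095.
Payoff layer (t=3): V(3,0)=0.0000, V(3,1)=25.0000, V(3,2)=25.0000, V(3,3)=25.0000
Node (2,0) S=16.2288: V=(p*·25.0000+(1−p*)·0.0000)/1.01=20.0377; Δ=(25.0000−0.0000)/(17.0402−13.6322)=7.3356; B=V−Δ·S=-99.0099
Node (2,1) S=20.2860: V=(p*·25.0000+(1−p*)·25.0000)/1.01=24.7525; Δ=(25.0000−25.0000)/(21.3003−17.0402)=0.0000; B=V−Δ·S=24.7525
Node (2,2) S=25.3575: V=(p*·25.0000+(1−p*)·25.0000)/1.01=24.7525; Δ=(25.0000−25.0000)/(26.6254−21.3003)=0.0000; B=V−Δ·S=24.7525
Node (1,0) S=19.3200: V=(p*·24.7525+(1−p*)·20.0377)/1.01=23.6182; Δ=(24.7525−20.0377)/(20.2860−16.2288)=1.1621; B=V−Δ·S=1.1670
Node (1,1) S=24.1500: V=(p*·24.7525+(1−p*)·24.7525)/1.01=24.5074; Δ=(24.7525−24.7525)/(25.3575−20.2860)=0.0000; B=V−Δ·S=24.5074
Node (0,0) S=23.0000: V=(p*·24.5074+(1−p*)·23.6182)/1.01=24.0971; Δ=(24.5074−23.6182)/(24.1500−19.3200)=0.1841; B=V−Δ·S=19.8630
Self-financing check: at every node Δ·S+B equals the discounted successor values.

(0,0): Delta=0.1841 Bond=19.8630
(1,0): Delta=1.1621 Bond=1.1670
(1,1): Delta=0.0000 Bond=24.5074
(2,0): Delta=7.3356 Bond=-99.0099
(2,1): Delta=0.0000 Bond=24.7525
(2,2): Delta=0.0000 Bond=24.7525
V0=24.0971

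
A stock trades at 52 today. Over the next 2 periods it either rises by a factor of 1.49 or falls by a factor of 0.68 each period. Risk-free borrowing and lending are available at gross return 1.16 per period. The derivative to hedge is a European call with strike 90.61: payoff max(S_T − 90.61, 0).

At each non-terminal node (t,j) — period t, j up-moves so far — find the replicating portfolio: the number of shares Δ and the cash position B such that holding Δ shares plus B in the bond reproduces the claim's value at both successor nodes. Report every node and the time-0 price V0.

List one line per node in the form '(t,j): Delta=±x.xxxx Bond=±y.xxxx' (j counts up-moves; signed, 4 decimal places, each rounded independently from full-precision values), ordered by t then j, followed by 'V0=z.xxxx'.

Since d<R<u, set p* = (R−d)/(u−d) = 0.5926; price each node as the discounted p*-expectation of its children.
Payoff layer (t=2): V(2,0)=0.0000, V(2,1)=0.0000, V(2,2)=24.8352
(1,0): S=35.3600. Δ = (V_up−V_dn)/(S_up−S_dn) = (0.0000−0.0000)/(52.6864−24.0448) = 0.0000. V = [p*·0.0000 + (1−p*)·0.0000]/1.16 = 0.0000. B = V − Δ·S = 0.0000.
(1,1): S=77.4800. Δ = (V_up−V_dn)/(S_up−S_dn) = (24.8352−0.0000)/(115.4452−52.6864) = 0.3957. V = [p*·24.8352 + (1−p*)·0.0000]/1.16 = 12.6872. B = V − Δ·S = -17.9735.
(0,0): S=52.0000. Δ = (V_up−V_dn)/(S_up−S_dn) = (12.6872−0.0000)/(77.4800−35.3600) = 0.3012. V = [p*·12.6872 + (1−p*)·0.0000]/1.16 = 6.4813. B = V − Δ·S = -9.1819.
Check: Δ(0,0)·S0 + B(0,0) = 6.4813 = V0.

(0,0): Delta=0.3012 Bond=-9.1819
(1,0): Delta=0.0000 Bond=0.0000
(1,1): Delta=0.3957 Bond=-17.9735
V0=6.4813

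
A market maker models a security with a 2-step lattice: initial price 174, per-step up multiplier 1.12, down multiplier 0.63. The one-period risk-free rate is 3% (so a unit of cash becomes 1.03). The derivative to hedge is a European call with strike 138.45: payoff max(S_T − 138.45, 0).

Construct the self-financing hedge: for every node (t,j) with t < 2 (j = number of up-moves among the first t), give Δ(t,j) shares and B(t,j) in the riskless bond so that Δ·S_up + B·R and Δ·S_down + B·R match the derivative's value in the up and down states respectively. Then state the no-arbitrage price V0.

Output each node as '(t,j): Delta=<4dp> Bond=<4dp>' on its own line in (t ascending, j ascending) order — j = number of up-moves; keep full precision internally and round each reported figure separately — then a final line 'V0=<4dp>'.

Since d<R<u, set p* = (R−d)/(u−d) = 0.8163; price each node as the discounted p*-expectation of its children.
Terminal values V(2,·): V(2,0)=0.0000, V(2,1)=0.0000, V(2,2)=79.8156
  t=1,j=0: stock 109.6200 → up 122.7744 (V=0.0000), down 69.0606 (V=0.0000). Price 0.0000; hedge Δ=0.0000, bond B=0.0000.
  t=1,j=1: stock 194.8800 → up 218.2656 (V=79.8156), down 122.7744 (V=0.0000). Price 63.2579; hedge Δ=0.8358, bond B=-99.6311.
  t=0,j=0: stock 174.0000 → up 194.8800 (V=63.2579), down 109.6200 (V=0.0000). Price 50.1350; hedge Δ=0.7419, bond B=-78.9626.
Check: Δ(0,0)·S0 + B(0,0) = 50.1350 = V0.

(0,0): Delta=0.7419 Bond=-78.9626
(1,0): Delta=0.0000 Bond=0.0000
(1,1): Delta=0.8358 Bond=-99.6311
V0=50.1350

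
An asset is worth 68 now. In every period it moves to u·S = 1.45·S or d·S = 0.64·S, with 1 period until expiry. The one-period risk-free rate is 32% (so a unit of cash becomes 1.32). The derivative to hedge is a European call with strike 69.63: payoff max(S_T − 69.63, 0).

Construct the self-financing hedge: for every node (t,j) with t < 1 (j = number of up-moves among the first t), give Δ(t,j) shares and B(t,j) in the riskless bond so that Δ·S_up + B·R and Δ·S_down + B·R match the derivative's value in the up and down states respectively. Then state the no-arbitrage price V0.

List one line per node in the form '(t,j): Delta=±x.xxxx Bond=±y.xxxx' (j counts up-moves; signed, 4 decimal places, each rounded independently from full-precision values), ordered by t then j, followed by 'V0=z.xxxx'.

(0,0): Delta=0.5260 Bond=-17.3408
V0=18.4246

Since d<R<u, set p* = (R−d)/(u−d) = 0.8395; price each node as the discounted p*-expectation of its children.
Terminal payoffs: V(1,0)=0.0000, V(1,1)=28.9700
(0,0): S=68.0000. Δ = (V_up−V_dn)/(S_up−S_dn) = (28.9700−0.0000)/(98.6000−43.5200) = 0.5260. V = [p*·28.9700 + (1−p*)·0.0000]/1.32 = 18.4246. B = V − Δ·S = -17.3408.
Self-financing check: at every node Δ·S+B equals the discounted successor values.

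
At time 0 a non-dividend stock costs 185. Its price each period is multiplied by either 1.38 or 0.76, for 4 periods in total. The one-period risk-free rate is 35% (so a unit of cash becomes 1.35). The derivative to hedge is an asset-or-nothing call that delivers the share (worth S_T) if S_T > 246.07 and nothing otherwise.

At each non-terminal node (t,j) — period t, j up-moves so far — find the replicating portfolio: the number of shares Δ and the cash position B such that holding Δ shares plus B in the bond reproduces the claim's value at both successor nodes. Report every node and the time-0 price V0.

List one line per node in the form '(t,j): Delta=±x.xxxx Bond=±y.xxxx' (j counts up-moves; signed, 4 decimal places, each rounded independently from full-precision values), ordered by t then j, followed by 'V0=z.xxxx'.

(0,0): Delta=1.0926 Bond=-17.9259
(1,0): Delta=2.1062 Bond=-166.7108
(1,1): Delta=1.0642 Bond=-16.9536
(2,0): Delta=0.0000 Bond=0.0000
(2,1): Delta=2.1652 Bond=-236.5033
(2,2): Delta=1.0334 Bond=-12.0256
(3,0): Delta=0.0000 Bond=0.0000
(3,1): Delta=0.0000 Bond=0.0000
(3,2): Delta=2.2258 Bond=-335.5141
(3,3): Delta=1.0000 Bond=0.0000
V0=184.2060

Since d<R<u, set p* = (R−d)/(u−d) = 0.9516; price each node as the discounted p*-expectation of its children.
Payoff layer (t=4): V(4,0)=0.0000, V(4,1)=0.0000, V(4,2)=0.0000, V(4,3)=369.5069, V(4,4)=670.9468
(3,0): S=81.2106. Δ = (V_up−V_dn)/(S_up−S_dn) = (0.0000−0.0000)/(112.0706−61.7200) = 0.0000. V = [p*·0.0000 + (1−p*)·0.0000]/1.35 = 0.0000. B = V − Δ·S = 0.0000.
(3,1): S=147.4613. Δ = (V_up−V_dn)/(S_up−S_dn) = (0.0000−0.0000)/(203.4966−112.0706) = 0.0000. V = [p*·0.0000 + (1−p*)·0.0000]/1.35 = 0.0000. B = V − Δ·S = 0.0000.
(3,2): S=267.7586. Δ = (V_up−V_dn)/(S_up−S_dn) = (369.5069−0.0000)/(369.5069−203.4966) = 2.2258. V = [p*·369.5069 + (1−p*)·0.0000]/1.35 = 260.4649. B = V − Δ·S = -335.5141.
(3,3): S=486.1933. Δ = (V_up−V_dn)/(S_up−S_dn) = (670.9468−369.5069)/(670.9468−369.5069) = 1.0000. V = [p*·670.9468 + (1−p*)·369.5069]/1.35 = 486.1933. B = V − Δ·S = 0.0000.
(2,0): S=106.8560. Δ = (V_up−V_dn)/(S_up−S_dn) = (0.0000−0.0000)/(147.4613−81.2106) = 0.0000. V = [p*·0.0000 + (1−p*)·0.0000]/1.35 = 0.0000. B = V − Δ·S = 0.0000.
(2,1): S=194.0280. Δ = (V_up−V_dn)/(S_up−S_dn) = (260.4649−0.0000)/(267.7586−147.4613) = 2.1652. V = [p*·260.4649 + (1−p*)·0.0000]/1.35 = 183.6013. B = V − Δ·S = -236.5033.
(2,2): S=352.3140. Δ = (V_up−V_dn)/(S_up−S_dn) = (486.1933−260.4649)/(486.1933−267.7586) = 1.0334. V = [p*·486.1933 + (1−p*)·260.4649]/1.35 = 352.0526. B = V − Δ·S = -12.0256.
(1,0): S=140.6000. Δ = (V_up−V_dn)/(S_up−S_dn) = (183.6013−0.0000)/(194.0280−106.8560) = 2.1062. V = [p*·183.6013 + (1−p*)·0.0000]/1.35 = 129.4203. B = V − Δ·S = -166.7108.
(1,1): S=255.3000. Δ = (V_up−V_dn)/(S_up−S_dn) = (352.0526−183.6013)/(352.3140−194.0280) = 1.0642. V = [p*·352.0526 + (1−p*)·183.6013]/1.35 = 254.7420. B = V − Δ·S = -16.9536.
(0,0): S=185.0000. Δ = (V_up−V_dn)/(S_up−S_dn) = (254.7420−129.4203)/(255.3000−140.6000) = 1.0926. V = [p*·254.7420 + (1−p*)·129.4203]/1.35 = 184.2060. B = V − Δ·S = -17.9259.
Self-financing check: at every node Δ·S+B equals the discounted successor values.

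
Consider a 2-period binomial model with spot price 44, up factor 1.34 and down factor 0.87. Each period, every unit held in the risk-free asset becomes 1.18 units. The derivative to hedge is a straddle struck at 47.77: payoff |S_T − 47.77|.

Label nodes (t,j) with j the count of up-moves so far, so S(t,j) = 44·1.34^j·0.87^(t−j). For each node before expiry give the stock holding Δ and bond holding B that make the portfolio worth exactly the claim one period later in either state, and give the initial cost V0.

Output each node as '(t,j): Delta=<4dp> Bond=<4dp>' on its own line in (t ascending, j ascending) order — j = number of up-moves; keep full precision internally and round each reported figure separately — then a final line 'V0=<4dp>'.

Under the risk-neutral measure, an up-move has probability p* = (R−d)/(u−d) = 0.6596 and values discount at R = 1.18.
At expiry t=2: V(2,0)=14.4664, V(2,1)=3.5252, V(2,2)=31.2364
Node (1,0) S=38.2800: V=(p*·3.5252+(1−p*)·14.4664)/1.18=6.1440; Δ=(3.5252−14.4664)/(51.2952−33.3036)=-0.6081; B=V−Δ·S=29.4231
Node (1,1) S=58.9600: V=(p*·31.2364+(1−p*)·3.5252)/1.18=18.4769; Δ=(31.2364−3.5252)/(79.0064−51.2952)=1.0000; B=V−Δ·S=-40.4831
Node (0,0) S=44.0000: V=(p*·18.4769+(1−p*)·6.1440)/1.18=12.1004; Δ=(18.4769−6.1440)/(58.9600−38.2800)=0.5964; B=V−Δ·S=-14.1400
Each (Δ,B) replicates both successor values, so the strategy is self-financing and V0 is arbitrage-free.

(0,0): Delta=0.5964 Bond=-14.1400
(1,0): Delta=-0.6081 Bond=29.4231
(1,1): Delta=1.0000 Bond=-40.4831
V0=12.1004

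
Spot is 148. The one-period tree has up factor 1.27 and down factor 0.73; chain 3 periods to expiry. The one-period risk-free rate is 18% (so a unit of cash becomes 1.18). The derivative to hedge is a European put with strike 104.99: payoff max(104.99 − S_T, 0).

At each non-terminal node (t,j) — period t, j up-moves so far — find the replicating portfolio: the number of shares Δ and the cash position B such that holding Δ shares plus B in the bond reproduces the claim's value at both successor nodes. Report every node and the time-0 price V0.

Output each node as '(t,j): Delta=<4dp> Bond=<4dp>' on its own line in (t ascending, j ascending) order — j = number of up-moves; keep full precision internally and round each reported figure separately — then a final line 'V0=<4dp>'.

The replicating-portfolio and risk-neutral prices coincide; use p* = (1.18−0.73)/(1.27−0.73) = 0.8333 for the latter.
Terminal payoffs: V(3,0)=47.4155, V(3,1)=4.8261, V(3,2)=0.0000, V(3,3)=0.0000
  t=2,j=0: stock 78.8692 → up 100.1639 (V=4.8261), down 57.5745 (V=47.4155). Price 10.1054; hedge Δ=-1.0000, bond B=88.9746.
  t=2,j=1: stock 137.2108 → up 174.2577 (V=0.0000), down 100.1639 (V=4.8261). Price 0.6817; hedge Δ=-0.0651, bond B=9.6189.
  t=2,j=2: stock 238.7092 → up 303.1607 (V=0.0000), down 174.2577 (V=0.0000). Price 0.0000; hedge Δ=0.0000, bond B=0.0000.
  t=1,j=0: stock 108.0400 → up 137.2108 (V=0.6817), down 78.8692 (V=10.1054). Price 1.9087; hedge Δ=-0.1615, bond B=19.3600.
  t=1,j=1: stock 187.9600 → up 238.7092 (V=0.0000), down 137.2108 (V=0.6817). Price 0.0963; hedge Δ=-0.0067, bond B=1.3586.
  t=0,j=0: stock 148.0000 → up 187.9600 (V=0.0963), down 108.0400 (V=1.9087). Price 0.3376; hedge Δ=-0.0227, bond B=3.6939.
Self-financing check: at every node Δ·S+B equals the discounted successor values.

(0,0): Delta=-0.0227 Bond=3.6939
(1,0): Delta=-0.1615 Bond=19.3600
(1,1): Delta=-0.0067 Bond=1.3586
(2,0): Delta=-1.0000 Bond=88.9746
(2,1): Delta=-0.0651 Bond=9.6189
(2,2): Delta=0.0000 Bond=0.0000
V0=0.3376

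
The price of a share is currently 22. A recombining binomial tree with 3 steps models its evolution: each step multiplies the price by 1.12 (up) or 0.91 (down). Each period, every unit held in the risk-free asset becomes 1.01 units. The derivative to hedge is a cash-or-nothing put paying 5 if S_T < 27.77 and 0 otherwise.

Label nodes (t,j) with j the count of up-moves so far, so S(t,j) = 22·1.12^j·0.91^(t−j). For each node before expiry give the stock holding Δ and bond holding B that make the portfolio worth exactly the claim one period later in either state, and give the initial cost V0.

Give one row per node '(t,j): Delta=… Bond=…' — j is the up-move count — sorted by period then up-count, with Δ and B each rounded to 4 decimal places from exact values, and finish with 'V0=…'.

(0,0): Delta=-0.2406 Bond=9.6215
(1,0): Delta=0.0000 Bond=4.9015
(1,1): Delta=-0.4556 Bond=15.0156
(2,0): Delta=0.0000 Bond=4.9505
(2,1): Delta=0.0000 Bond=4.9505
(2,2): Delta=-0.8628 Bond=26.4026
V0=4.3289

Since d<R<u, set p* = (R−d)/(u−d) = 0.4762; price each node as the discounted p*-expectation of its children.
Terminal values V(3,·): V(3,0)=5.0000, V(3,1)=5.0000, V(3,2)=5.0000, V(3,3)=0.0000
  t=2,j=0: stock 18.2182 → up 20.4044 (V=5.0000), down 16.5786 (V=5.0000). Price 4.9505; hedge Δ=0.0000, bond B=4.9505.
  t=2,j=1: stock 22.4224 → up 25.1131 (V=5.0000), down 20.4044 (V=5.0000). Price 4.9505; hedge Δ=0.0000, bond B=4.9505.
  t=2,j=2: stock 27.5968 → up 30.9084 (V=0.0000), down 25.1131 (V=5.0000). Price 2.5931; hedge Δ=-0.8628, bond B=26.4026.
  t=1,j=0: stock 20.0200 → up 22.4224 (V=4.9505), down 18.2182 (V=4.9505). Price 4.9015; hedge Δ=0.0000, bond B=4.9015.
  t=1,j=1: stock 24.6400 → up 27.5968 (V=2.5931), down 22.4224 (V=4.9505). Price 3.7900; hedge Δ=-0.4556, bond B=15.0156.
  t=0,j=0: stock 22.0000 → up 24.6400 (V=3.7900), down 20.0200 (V=4.9015). Price 4.3289; hedge Δ=-0.2406, bond B=9.6215.
Each (Δ,B) replicates both successor values, so the strategy is self-financing and V0 is arbitrage-free.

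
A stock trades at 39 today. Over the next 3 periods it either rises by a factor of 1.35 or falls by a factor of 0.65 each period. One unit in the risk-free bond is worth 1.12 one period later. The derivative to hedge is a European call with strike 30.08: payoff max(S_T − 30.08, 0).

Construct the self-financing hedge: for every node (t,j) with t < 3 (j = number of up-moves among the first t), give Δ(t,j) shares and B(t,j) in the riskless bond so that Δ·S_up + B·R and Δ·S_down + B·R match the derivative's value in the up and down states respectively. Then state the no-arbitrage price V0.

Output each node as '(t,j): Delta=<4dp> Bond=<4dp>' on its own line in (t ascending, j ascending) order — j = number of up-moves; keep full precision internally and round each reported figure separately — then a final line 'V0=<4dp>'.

Risk-neutral probability p* = (R−d)/(u−d) = (1.12−0.65)/(1.35−0.65) = 0.6714.
Terminal payoffs: V(3,0)=0.0000, V(3,1)=0.0000, V(3,2)=16.1204, V(3,3)=65.8746
  t=2,j=0: stock 16.4775 → up 22.2446 (V=0.0000), down 10.7104 (V=0.0000). Price 0.0000; hedge Δ=0.0000, bond B=0.0000.
  t=2,j=1: stock 34.2225 → up 46.2004 (V=16.1204), down 22.2446 (V=0.0000). Price 9.6640; hedge Δ=0.6729, bond B=-13.3651.
  t=2,j=2: stock 71.0775 → up 95.9546 (V=65.8746), down 46.2004 (V=16.1204). Price 44.2204; hedge Δ=1.0000, bond B=-26.8571.
  t=1,j=0: stock 25.3500 → up 34.2225 (V=9.6640), down 16.4775 (V=0.0000). Price 5.7935; hedge Δ=0.5446, bond B=-8.0122.
  t=1,j=1: stock 52.6500 → up 71.0775 (V=44.2204), down 34.2225 (V=9.6640). Price 29.3448; hedge Δ=0.9376, bond B=-20.0215.
  t=0,j=0: stock 39.0000 → up 52.6500 (V=29.3448), down 25.3500 (V=5.7935). Price 19.2915; hedge Δ=0.8627, bond B=-14.3532.
The time-0 hedge costs 19.2915, which is the no-arbitrage price.

(0,0): Delta=0.8627 Bond=-14.3532
(1,0): Delta=0.5446 Bond=-8.0122
(1,1): Delta=0.9376 Bond=-20.0215
(2,0): Delta=0.0000 Bond=0.0000
(2,1): Delta=0.6729 Bond=-13.3651
(2,2): Delta=1.0000 Bond=-26.8571
V0=19.2915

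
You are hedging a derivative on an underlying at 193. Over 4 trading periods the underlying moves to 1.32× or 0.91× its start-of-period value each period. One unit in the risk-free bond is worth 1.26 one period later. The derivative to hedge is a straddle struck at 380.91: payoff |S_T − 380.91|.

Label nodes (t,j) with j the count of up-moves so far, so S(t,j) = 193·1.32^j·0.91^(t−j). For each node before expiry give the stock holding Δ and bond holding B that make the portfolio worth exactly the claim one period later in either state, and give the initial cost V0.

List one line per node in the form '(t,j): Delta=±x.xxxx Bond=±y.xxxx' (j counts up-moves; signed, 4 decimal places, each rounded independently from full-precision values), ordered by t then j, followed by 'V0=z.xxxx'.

The replicating-portfolio and risk-neutral prices coincide; use p* = (1.26−0.91)/(1.32−0.91) = 0.8537 for the latter.
Payoff layer (t=4): V(4,0)=248.5603, V(4,1)=188.9303, V(4,2)=102.4339, V(4,3)=23.0334, V(4,4)=205.0298
Node (3,0) S=145.4392: V=(p*·188.9303+(1−p*)·248.5603)/1.26=156.8703; Δ=(188.9303−248.5603)/(191.9797−132.3497)=-1.0000; B=V−Δ·S=302.3095
Node (3,1) S=210.9668: V=(p*·102.4339+(1−p*)·188.9303)/1.26=91.3428; Δ=(102.4339−188.9303)/(278.4761−191.9797)=-1.0000; B=V−Δ·S=302.3095
Node (3,2) S=306.0177: V=(p*·23.0334+(1−p*)·102.4339)/1.26=27.5024; Δ=(23.0334−102.4339)/(403.9434−278.4761)=-0.6328; B=V−Δ·S=221.1621
Node (3,3) S=443.8938: V=(p*·205.0298+(1−p*)·23.0334)/1.26=141.5843; Δ=(205.0298−23.0334)/(585.9398−403.9434)=1.0000; B=V−Δ·S=-302.3095
Node (2,0) S=159.8233: V=(p*·91.3428+(1−p*)·156.8703)/1.26=80.1049; Δ=(91.3428−156.8703)/(210.9668−145.4392)=-1.0000; B=V−Δ·S=239.9282
Node (2,1) S=231.8316: V=(p*·27.5024+(1−p*)·91.3428)/1.26=29.2419; Δ=(27.5024−91.3428)/(306.0177−210.9668)=-0.6716; B=V−Δ·S=184.9503
Node (2,2) S=336.2832: V=(p*·141.5843+(1−p*)·27.5024)/1.26=99.1186; Δ=(141.5843−27.5024)/(443.8938−306.0177)=0.8274; B=V−Δ·S=-179.1301
Node (1,0) S=175.6300: V=(p*·29.2419+(1−p*)·80.1049)/1.26=29.1153; Δ=(29.2419−80.1049)/(231.8316−159.8233)=-0.7063; B=V−Δ·S=153.1713
Node (1,1) S=254.7600: V=(p*·99.1186+(1−p*)·29.2419)/1.26=70.5498; Δ=(99.1186−29.2419)/(336.2832−231.8316)=0.6690; B=V−Δ·S=-99.8810
Node (0,0) S=193.0000: V=(p*·70.5498+(1−p*)·29.1153)/1.26=51.1795; Δ=(70.5498−29.1153)/(254.7600−175.6300)=0.5236; B=V−Δ·S=-49.8801
Check: Δ(0,0)·S0 + B(0,0) = 51.1795 = V0.

(0,0): Delta=0.5236 Bond=-49.8801
(1,0): Delta=-0.7063 Bond=153.1713
(1,1): Delta=0.6690 Bond=-99.8810
(2,0): Delta=-1.0000 Bond=239.9282
(2,1): Delta=-0.6716 Bond=184.9503
(2,2): Delta=0.8274 Bond=-179.1301
(3,0): Delta=-1.0000 Bond=302.3095
(3,1): Delta=-1.0000 Bond=302.3095
(3,2): Delta=-0.6328 Bond=221.1621
(3,3): Delta=1.0000 Bond=-302.3095
V0=51.1795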